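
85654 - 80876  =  4778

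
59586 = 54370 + 5216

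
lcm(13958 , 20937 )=41874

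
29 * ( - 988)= -28652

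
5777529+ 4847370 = 10624899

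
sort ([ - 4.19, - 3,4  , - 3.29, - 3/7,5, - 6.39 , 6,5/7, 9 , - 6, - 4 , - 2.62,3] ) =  [ - 6.39, - 6, - 4.19,-4, - 3.29, - 3, - 2.62, - 3/7, 5/7, 3,4,5,6,9 ]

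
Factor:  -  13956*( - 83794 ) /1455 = 389809688/485=2^3*5^( - 1) * 97^( - 1)* 1163^1 * 41897^1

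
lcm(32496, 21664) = 64992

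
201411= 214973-13562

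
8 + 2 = 10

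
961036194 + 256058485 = 1217094679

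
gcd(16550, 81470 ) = 10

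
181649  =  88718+92931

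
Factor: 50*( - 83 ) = - 4150 = - 2^1*  5^2 *83^1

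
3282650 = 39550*83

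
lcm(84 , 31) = 2604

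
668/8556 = 167/2139 = 0.08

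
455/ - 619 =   -  1  +  164/619 = - 0.74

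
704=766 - 62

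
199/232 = 199/232= 0.86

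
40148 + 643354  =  683502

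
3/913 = 3/913  =  0.00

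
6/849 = 2/283 = 0.01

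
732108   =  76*9633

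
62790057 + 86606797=149396854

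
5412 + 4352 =9764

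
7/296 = 7/296 = 0.02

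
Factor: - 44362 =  - 2^1*41^1*541^1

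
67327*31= 2087137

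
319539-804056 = -484517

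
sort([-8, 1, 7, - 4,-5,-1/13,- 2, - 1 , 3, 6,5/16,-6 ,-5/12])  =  [- 8,-6 ,-5, - 4,-2, - 1,-5/12, - 1/13,5/16 , 1,3,  6,7] 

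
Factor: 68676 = 2^2*3^1  *  59^1*97^1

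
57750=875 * 66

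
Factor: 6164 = 2^2 * 23^1*67^1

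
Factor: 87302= 2^1*43651^1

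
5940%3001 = 2939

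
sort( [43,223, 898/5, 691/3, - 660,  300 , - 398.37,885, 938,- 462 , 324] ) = [ - 660, - 462, - 398.37,43, 898/5,223, 691/3, 300,324, 885,938]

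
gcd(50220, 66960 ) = 16740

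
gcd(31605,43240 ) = 5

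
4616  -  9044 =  - 4428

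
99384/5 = 99384/5= 19876.80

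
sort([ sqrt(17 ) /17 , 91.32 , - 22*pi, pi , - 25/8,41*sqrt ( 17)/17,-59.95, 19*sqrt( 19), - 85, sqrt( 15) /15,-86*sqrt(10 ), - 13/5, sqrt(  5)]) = [ - 86*sqrt(10), - 85,- 22*pi,-59.95 , - 25/8,- 13/5, sqrt( 17 )/17, sqrt( 15 )/15, sqrt(5), pi, 41*sqrt( 17 ) /17, 19*sqrt( 19), 91.32 ]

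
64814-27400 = 37414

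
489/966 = 163/322 = 0.51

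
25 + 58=83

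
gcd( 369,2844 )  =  9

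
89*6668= 593452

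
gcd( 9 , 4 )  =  1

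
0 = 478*0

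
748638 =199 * 3762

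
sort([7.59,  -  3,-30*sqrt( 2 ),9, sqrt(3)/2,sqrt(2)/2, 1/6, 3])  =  [ - 30*sqrt( 2), - 3, 1/6, sqrt (2) /2, sqrt( 3)/2, 3 , 7.59, 9] 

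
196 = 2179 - 1983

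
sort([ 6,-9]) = [-9 , 6 ]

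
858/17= 50 + 8/17  =  50.47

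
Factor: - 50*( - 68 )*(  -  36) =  - 2^5*3^2*5^2*17^1 = - 122400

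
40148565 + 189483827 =229632392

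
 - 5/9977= - 1 + 9972/9977 = - 0.00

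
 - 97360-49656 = -147016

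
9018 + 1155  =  10173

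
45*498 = 22410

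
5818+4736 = 10554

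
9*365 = 3285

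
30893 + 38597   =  69490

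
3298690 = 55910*59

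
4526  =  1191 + 3335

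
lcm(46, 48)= 1104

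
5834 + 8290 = 14124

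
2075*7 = 14525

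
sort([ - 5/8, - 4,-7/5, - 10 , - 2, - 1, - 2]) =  [ - 10 ,- 4, - 2 , - 2, - 7/5, - 1, - 5/8] 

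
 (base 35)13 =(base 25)1d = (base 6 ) 102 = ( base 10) 38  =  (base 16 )26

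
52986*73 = 3867978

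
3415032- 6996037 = -3581005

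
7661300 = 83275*92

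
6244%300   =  244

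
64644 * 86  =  5559384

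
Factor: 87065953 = 13^1*6697381^1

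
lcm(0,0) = 0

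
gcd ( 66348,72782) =2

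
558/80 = 6+39/40 = 6.97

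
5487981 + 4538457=10026438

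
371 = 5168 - 4797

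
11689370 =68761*170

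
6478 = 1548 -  - 4930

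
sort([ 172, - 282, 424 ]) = [ - 282, 172, 424 ]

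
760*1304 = 991040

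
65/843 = 65/843 = 0.08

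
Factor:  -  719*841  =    -  29^2*719^1=- 604679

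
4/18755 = 4/18755 = 0.00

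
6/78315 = 2/26105 = 0.00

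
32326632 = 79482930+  - 47156298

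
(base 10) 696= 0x2B8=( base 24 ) 150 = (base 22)19E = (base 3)221210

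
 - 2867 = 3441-6308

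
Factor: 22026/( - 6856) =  - 11013/3428  =  - 2^( - 2)*3^1*857^( - 1 )*3671^1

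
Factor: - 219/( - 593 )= 3^1*  73^1*593^( - 1)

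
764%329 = 106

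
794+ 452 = 1246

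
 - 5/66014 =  - 5/66014 = - 0.00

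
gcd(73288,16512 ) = 8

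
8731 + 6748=15479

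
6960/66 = 105 + 5/11= 105.45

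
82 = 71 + 11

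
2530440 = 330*7668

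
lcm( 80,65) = 1040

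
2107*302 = 636314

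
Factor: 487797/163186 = 831/278= 2^(  -  1 )*3^1*139^( - 1)*277^1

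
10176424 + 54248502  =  64424926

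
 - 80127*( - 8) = 641016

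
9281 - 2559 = 6722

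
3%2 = 1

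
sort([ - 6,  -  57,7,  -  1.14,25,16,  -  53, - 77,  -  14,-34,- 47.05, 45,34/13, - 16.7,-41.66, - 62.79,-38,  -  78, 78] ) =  [- 78,  -  77, - 62.79, - 57,  -  53, - 47.05,  -  41.66, - 38,-34,-16.7,  -  14, - 6, - 1.14,34/13,7, 16,25,45,78 ] 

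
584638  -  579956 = 4682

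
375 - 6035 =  - 5660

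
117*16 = 1872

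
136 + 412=548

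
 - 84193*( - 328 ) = 27615304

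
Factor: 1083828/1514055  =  2^2*5^( -1 )*181^1*499^1 *100937^ ( - 1) = 361276/504685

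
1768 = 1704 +64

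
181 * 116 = 20996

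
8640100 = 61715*140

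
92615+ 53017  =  145632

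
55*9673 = 532015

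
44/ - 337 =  - 44/337 = -  0.13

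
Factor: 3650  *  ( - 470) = -2^2*5^3*47^1*73^1 = - 1715500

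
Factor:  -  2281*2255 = - 5^1*11^1*41^1*2281^1  =  -5143655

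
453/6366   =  151/2122 = 0.07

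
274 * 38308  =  10496392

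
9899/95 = 521/5 =104.20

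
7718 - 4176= 3542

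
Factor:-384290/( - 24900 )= 463/30 = 2^( - 1)*3^( - 1 )*5^(  -  1 )*463^1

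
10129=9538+591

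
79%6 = 1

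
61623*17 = 1047591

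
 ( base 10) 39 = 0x27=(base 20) 1J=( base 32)17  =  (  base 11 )36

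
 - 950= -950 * 1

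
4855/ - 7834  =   - 1+2979/7834 = - 0.62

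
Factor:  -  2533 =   -  17^1 * 149^1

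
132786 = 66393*2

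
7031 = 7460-429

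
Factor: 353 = 353^1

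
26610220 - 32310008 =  - 5699788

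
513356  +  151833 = 665189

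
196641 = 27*7283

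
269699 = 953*283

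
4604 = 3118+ 1486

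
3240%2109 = 1131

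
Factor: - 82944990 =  - 2^1 * 3^2* 5^1*921611^1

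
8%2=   0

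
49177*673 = 33096121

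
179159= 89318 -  - 89841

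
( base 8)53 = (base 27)1g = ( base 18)27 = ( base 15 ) 2D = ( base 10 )43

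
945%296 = 57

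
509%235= 39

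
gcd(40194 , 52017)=21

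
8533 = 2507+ 6026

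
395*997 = 393815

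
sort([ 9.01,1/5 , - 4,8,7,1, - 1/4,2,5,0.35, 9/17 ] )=[ - 4, - 1/4,1/5,0.35, 9/17, 1, 2, 5,7, 8,9.01]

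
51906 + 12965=64871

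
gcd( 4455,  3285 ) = 45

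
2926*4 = 11704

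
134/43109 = 134/43109 = 0.00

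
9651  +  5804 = 15455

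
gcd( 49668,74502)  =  24834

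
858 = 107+751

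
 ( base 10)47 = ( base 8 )57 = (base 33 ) 1e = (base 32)1F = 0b101111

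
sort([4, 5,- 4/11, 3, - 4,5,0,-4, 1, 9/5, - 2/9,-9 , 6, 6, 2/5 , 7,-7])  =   [ - 9 , - 7  , - 4,-4 , - 4/11,-2/9 , 0, 2/5 , 1,9/5, 3,4 , 5, 5,6 , 6,7]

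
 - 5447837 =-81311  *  67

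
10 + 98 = 108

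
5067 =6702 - 1635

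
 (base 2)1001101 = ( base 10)77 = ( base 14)57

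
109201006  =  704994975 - 595793969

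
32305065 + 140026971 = 172332036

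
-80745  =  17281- 98026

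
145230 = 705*206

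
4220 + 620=4840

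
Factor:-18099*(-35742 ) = 2^1*3^3*7^1 * 23^1*37^1*2011^1 = 646894458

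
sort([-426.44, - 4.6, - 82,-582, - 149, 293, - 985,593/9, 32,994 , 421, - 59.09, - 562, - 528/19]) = [ - 985, - 582, - 562, - 426.44, - 149, - 82, - 59.09 ,-528/19 , - 4.6,32, 593/9 , 293,421 , 994] 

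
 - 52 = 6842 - 6894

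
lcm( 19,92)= 1748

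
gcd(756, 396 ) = 36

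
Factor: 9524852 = 2^2 * 19^1*23^1*5449^1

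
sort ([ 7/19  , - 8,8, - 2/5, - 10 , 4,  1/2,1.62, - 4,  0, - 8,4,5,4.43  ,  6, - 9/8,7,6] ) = [ - 10, - 8, - 8, - 4,-9/8, - 2/5,0,7/19,1/2,1.62,4, 4,4.43,  5, 6,6, 7,8] 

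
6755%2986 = 783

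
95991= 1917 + 94074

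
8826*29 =255954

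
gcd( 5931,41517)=5931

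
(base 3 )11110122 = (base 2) 110010111001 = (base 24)5fh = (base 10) 3257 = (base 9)4418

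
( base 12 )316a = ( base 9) 7371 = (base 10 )5410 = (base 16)1522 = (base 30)60A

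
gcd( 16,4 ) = 4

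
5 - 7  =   - 2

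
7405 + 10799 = 18204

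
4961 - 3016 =1945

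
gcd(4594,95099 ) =1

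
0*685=0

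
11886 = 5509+6377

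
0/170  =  0 = 0.00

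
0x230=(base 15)275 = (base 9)682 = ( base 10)560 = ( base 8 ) 1060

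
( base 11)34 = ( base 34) 13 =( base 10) 37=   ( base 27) 1a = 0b100101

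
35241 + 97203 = 132444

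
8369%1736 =1425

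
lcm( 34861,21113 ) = 1499023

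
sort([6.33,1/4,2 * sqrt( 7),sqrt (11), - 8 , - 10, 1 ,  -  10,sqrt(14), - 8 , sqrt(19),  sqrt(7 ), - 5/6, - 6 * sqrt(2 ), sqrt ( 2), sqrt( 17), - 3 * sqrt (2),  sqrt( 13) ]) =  [ - 10, - 10,-6 * sqrt(2), -8, - 8, - 3*sqrt ( 2), - 5/6,1/4,  1 , sqrt(2), sqrt( 7), sqrt(11 ),sqrt(13 ), sqrt( 14) , sqrt(17), sqrt(19),  2*sqrt(7 ),  6.33 ]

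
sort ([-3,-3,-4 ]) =[ - 4 , - 3,-3]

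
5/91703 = 5/91703 = 0.00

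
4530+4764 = 9294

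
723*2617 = 1892091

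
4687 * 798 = 3740226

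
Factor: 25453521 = 3^5*19^1*37^1*149^1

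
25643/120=213 + 83/120 = 213.69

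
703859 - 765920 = - 62061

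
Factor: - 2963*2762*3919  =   - 2^1*1381^1*2963^1*3919^1  =  -  32072335714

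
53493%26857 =26636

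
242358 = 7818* 31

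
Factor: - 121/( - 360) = 2^( -3)*3^( - 2)*5^ ( - 1) * 11^2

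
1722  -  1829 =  - 107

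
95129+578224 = 673353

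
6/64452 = 1/10742 = 0.00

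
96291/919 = 96291/919 = 104.78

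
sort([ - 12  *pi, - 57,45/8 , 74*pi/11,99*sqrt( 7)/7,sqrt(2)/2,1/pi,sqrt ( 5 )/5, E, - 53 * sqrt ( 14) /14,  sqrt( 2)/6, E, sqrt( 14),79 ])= [ - 57,- 12* pi, - 53*sqrt( 14)/14,sqrt( 2 ) /6,  1/pi,sqrt( 5 ) /5,  sqrt(2)/2,E,E, sqrt( 14),  45/8,74*pi/11,99  *sqrt(7)/7, 79]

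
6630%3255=120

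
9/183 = 3/61 = 0.05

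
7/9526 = 7/9526 = 0.00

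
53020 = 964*55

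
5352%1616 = 504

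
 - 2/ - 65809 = 2/65809 = 0.00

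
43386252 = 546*79462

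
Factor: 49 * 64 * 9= 28224=   2^6*3^2*7^2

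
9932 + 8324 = 18256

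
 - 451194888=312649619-763844507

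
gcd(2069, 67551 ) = 1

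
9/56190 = 3/18730 = 0.00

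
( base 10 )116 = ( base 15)7b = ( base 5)431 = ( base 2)1110100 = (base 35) 3B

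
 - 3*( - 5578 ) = 16734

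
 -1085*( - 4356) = 4726260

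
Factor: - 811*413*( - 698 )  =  233790214 = 2^1*7^1*59^1* 349^1*811^1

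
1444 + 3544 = 4988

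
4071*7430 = 30247530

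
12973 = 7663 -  -5310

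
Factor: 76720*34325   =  2633414000 = 2^4*5^3*7^1 *137^1 * 1373^1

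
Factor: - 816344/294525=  - 2^3*3^ ( - 2)*5^(- 2) * 7^ ( - 1 ) *11^( - 1 )*17^( - 1)*102043^1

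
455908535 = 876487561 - 420579026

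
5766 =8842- 3076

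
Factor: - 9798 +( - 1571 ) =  - 11369^1=   - 11369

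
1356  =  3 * 452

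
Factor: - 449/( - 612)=2^( - 2 ) *3^(-2 )*17^(-1 )*449^1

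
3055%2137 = 918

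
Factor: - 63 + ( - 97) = -2^5*5^1 = -160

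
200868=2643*76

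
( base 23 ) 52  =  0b1110101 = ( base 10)117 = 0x75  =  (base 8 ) 165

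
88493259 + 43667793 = 132161052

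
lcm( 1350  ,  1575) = 9450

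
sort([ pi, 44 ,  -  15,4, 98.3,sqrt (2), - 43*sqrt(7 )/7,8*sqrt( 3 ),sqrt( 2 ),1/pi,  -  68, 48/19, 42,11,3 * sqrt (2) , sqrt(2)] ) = [  -  68, - 43*sqrt(7)/7,  -  15,1/pi, sqrt( 2),  sqrt (2) , sqrt(2 ), 48/19,pi,4, 3*sqrt(2 ),11,8 *sqrt( 3 ), 42,44 , 98.3 ] 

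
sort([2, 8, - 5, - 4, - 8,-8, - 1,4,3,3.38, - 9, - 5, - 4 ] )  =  [ - 9,-8 ,-8, - 5, -5, - 4,-4,-1,2,3,3.38, 4,8 ] 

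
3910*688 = 2690080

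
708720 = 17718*40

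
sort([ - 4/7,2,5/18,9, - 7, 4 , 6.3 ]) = [ - 7, - 4/7, 5/18, 2,4,6.3, 9 ] 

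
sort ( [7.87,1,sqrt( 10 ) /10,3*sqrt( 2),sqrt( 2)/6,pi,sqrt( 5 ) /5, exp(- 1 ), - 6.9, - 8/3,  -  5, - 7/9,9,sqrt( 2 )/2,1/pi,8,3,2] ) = [ - 6.9,  -  5 , - 8/3, - 7/9,sqrt( 2)/6,sqrt(  10)/10 , 1/pi,  exp(-1 ),sqrt( 5)/5,sqrt(2)/2,1,2, 3,pi, 3*sqrt( 2 ),7.87,8, 9]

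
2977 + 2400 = 5377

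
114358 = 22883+91475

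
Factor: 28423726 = 2^1 *79^1*179897^1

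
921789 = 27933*33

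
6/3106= 3/1553 = 0.00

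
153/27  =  17/3 = 5.67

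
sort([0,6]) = [ 0,6]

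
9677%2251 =673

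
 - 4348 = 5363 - 9711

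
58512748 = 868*67411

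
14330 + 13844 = 28174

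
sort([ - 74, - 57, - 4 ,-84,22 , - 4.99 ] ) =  [ - 84, - 74, - 57, - 4.99, - 4, 22]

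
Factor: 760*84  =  63840 = 2^5*3^1*5^1*7^1*19^1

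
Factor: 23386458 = 2^1 * 3^1 * 17^2 * 13487^1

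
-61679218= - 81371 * 758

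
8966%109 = 28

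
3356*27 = 90612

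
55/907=55/907=0.06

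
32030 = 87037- 55007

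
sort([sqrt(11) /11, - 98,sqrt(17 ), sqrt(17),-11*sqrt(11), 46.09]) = [ - 98, - 11*sqrt ( 11) , sqrt( 11)/11 , sqrt(17), sqrt(17 ),46.09 ]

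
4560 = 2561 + 1999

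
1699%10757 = 1699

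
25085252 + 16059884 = 41145136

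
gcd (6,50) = 2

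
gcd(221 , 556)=1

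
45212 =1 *45212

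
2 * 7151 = 14302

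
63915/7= 9130 + 5/7 = 9130.71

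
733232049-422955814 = 310276235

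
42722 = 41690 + 1032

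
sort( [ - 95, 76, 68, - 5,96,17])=[ - 95,-5, 17,68, 76, 96 ] 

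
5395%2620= 155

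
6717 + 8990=15707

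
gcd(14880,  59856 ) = 48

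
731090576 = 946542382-215451806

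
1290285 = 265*4869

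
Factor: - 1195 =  -5^1*239^1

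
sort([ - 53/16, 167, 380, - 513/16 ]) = [ - 513/16,-53/16, 167, 380]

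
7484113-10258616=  - 2774503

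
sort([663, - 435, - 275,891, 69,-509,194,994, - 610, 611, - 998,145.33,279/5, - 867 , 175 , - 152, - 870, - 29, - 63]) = [ - 998, - 870, - 867, - 610, - 509, - 435,-275 ,-152, - 63, - 29, 279/5, 69,  145.33,175,194,611,663  ,  891 , 994]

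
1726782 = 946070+780712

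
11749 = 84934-73185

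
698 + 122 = 820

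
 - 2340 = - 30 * 78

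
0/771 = 0 = 0.00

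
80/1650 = 8/165 =0.05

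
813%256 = 45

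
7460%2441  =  137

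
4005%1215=360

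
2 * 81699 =163398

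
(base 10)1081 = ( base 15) 4C1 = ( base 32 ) 11P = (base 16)439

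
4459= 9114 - 4655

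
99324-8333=90991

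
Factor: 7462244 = 2^2*1865561^1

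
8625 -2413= 6212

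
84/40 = 2+1/10= 2.10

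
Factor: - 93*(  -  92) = 8556=2^2*3^1*23^1*31^1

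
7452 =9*828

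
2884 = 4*721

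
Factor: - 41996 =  - 2^2*10499^1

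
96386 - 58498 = 37888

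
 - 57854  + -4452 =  - 62306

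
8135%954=503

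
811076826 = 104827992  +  706248834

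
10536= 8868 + 1668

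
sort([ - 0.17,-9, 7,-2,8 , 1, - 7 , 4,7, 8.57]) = [- 9, - 7,- 2, - 0.17, 1,  4,7, 7,8, 8.57]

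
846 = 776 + 70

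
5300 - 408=4892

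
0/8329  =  0 = 0.00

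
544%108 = 4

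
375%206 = 169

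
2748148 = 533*5156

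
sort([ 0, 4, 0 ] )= [ 0,0, 4 ]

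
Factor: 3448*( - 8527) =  - 29401096  =  - 2^3*431^1*8527^1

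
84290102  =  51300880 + 32989222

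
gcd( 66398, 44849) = 1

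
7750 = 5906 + 1844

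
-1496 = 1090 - 2586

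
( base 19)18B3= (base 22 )KCF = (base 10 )9959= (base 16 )26e7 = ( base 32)9n7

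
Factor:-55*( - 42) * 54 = 2^2*3^4*5^1*7^1*11^1 = 124740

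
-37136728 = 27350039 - 64486767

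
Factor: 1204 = 2^2*7^1 *43^1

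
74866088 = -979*(-76472 )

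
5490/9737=5490/9737 = 0.56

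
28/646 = 14/323 = 0.04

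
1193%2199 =1193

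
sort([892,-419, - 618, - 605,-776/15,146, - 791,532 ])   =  [ - 791, - 618, -605, - 419, - 776/15,146, 532,892]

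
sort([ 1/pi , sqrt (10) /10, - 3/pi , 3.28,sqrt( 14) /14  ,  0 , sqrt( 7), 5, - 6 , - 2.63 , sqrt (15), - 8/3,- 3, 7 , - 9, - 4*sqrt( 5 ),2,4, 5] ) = [- 9, - 4*sqrt (5 ), - 6, - 3, - 8/3, - 2.63 , - 3/pi, 0, sqrt( 14)/14,sqrt( 10 )/10,1/pi , 2,  sqrt(7),3.28,sqrt( 15),4,  5, 5,7 ] 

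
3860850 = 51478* 75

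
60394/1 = 60394 = 60394.00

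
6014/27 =6014/27 = 222.74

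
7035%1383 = 120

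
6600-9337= -2737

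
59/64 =59/64  =  0.92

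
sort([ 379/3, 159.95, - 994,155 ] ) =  [ - 994, 379/3, 155, 159.95]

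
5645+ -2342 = 3303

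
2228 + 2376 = 4604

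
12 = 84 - 72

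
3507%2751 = 756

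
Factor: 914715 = 3^2*5^1* 20327^1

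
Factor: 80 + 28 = 108 = 2^2* 3^3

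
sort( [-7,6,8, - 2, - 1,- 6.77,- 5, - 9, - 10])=[-10, - 9, - 7,-6.77, - 5,- 2, - 1, 6, 8]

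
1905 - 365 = 1540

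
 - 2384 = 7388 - 9772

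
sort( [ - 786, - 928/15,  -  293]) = [ - 786, - 293, - 928/15]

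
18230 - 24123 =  - 5893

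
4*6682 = 26728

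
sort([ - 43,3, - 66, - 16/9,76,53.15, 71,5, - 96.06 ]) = [-96.06, - 66,-43, - 16/9,3,  5, 53.15, 71,  76]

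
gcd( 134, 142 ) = 2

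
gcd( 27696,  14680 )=8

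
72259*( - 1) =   -  72259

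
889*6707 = 5962523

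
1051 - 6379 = -5328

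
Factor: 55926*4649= 2^1 * 3^2*13^1*239^1*4649^1 = 259999974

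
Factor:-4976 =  - 2^4* 311^1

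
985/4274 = 985/4274= 0.23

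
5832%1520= 1272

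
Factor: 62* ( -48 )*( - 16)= 47616 = 2^9 * 3^1 * 31^1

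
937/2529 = 937/2529 = 0.37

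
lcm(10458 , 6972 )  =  20916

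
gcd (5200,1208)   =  8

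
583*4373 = 2549459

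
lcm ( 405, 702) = 10530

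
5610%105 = 45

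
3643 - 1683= 1960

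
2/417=2/417 = 0.00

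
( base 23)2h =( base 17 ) 3c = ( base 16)3F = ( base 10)63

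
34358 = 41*838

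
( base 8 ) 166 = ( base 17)6G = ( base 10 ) 118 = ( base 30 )3S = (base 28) 46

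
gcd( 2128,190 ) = 38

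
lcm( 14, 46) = 322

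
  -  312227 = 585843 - 898070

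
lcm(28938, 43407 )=86814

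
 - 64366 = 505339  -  569705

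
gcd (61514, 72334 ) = 2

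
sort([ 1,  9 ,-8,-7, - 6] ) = [ - 8, - 7 ,-6,  1, 9 ] 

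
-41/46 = -41/46 = -  0.89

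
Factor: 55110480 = 2^4 * 3^1 * 5^1 * 229627^1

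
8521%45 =16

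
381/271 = 381/271= 1.41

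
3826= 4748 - 922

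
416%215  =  201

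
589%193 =10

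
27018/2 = 13509 = 13509.00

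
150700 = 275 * 548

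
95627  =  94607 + 1020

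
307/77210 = 307/77210 = 0.00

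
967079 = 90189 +876890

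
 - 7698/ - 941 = 7698/941 = 8.18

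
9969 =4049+5920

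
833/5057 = 833/5057 = 0.16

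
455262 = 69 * 6598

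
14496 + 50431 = 64927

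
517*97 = 50149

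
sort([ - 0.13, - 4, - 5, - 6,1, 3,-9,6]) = [ - 9, - 6,-5, - 4, - 0.13, 1, 3,6 ]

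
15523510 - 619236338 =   -  603712828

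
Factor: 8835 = 3^1*5^1 *19^1*31^1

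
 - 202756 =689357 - 892113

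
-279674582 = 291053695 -570728277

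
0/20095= 0  =  0.00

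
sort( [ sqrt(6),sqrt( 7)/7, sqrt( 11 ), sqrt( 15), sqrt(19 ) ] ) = [ sqrt(7)/7, sqrt (6),sqrt(11)  ,  sqrt( 15 ) , sqrt( 19 ) ] 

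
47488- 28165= 19323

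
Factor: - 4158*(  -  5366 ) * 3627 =2^2*3^5*7^1*11^1*13^1*31^1*2683^1= 80925000156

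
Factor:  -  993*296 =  - 293928 = -  2^3*3^1 *37^1 * 331^1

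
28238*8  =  225904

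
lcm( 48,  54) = 432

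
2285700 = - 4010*(-570)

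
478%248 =230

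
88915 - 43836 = 45079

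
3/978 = 1/326= 0.00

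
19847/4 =19847/4 = 4961.75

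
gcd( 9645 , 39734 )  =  1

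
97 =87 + 10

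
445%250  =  195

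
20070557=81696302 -61625745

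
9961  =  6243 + 3718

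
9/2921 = 9/2921  =  0.00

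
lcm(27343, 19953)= 738261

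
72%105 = 72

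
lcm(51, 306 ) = 306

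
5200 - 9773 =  - 4573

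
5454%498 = 474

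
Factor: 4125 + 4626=8751 =3^1*2917^1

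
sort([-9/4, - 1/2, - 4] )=[-4 ,-9/4,-1/2] 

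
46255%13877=4624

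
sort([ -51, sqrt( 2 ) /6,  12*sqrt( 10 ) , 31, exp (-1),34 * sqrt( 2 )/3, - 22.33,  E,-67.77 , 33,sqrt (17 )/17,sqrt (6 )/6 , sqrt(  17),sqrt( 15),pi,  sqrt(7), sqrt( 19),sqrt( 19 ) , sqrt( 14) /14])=[-67.77, - 51,-22.33,  sqrt(2 )/6,sqrt(17)/17, sqrt( 14 ) /14, exp( -1 ), sqrt(6)/6 , sqrt(7 ), E,pi,  sqrt( 15 ),sqrt (17),sqrt( 19), sqrt( 19) , 34*sqrt( 2) /3, 31,33 , 12 * sqrt( 10 ) ]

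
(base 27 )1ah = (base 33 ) UQ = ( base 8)1770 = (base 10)1016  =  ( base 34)tu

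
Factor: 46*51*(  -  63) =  -147798 = - 2^1 * 3^3*7^1 * 17^1*23^1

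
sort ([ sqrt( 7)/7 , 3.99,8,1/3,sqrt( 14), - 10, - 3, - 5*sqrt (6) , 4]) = [ - 5*sqrt(6), - 10 , - 3,1/3,sqrt ( 7 )/7, sqrt( 14 ),  3.99,4, 8 ] 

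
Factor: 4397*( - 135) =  -593595  =  - 3^3*5^1*4397^1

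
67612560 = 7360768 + 60251792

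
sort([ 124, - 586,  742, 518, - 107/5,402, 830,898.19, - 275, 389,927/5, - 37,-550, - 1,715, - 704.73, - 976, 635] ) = [ - 976, - 704.73, -586, - 550, - 275  , - 37, - 107/5, - 1, 124, 927/5,389, 402,  518, 635, 715,742,830,898.19] 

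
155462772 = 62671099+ 92791673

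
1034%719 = 315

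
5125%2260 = 605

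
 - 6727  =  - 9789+3062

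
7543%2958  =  1627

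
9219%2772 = 903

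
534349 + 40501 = 574850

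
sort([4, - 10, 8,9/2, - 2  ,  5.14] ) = [ - 10, - 2,4,9/2,5.14,  8]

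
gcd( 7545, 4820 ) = 5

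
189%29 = 15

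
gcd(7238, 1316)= 658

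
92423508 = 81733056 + 10690452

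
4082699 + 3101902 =7184601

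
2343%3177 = 2343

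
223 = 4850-4627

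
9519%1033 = 222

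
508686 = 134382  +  374304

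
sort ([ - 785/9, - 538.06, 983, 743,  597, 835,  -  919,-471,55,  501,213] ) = [-919, - 538.06, - 471, - 785/9 , 55, 213, 501,597, 743, 835,983]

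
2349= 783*3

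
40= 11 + 29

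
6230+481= 6711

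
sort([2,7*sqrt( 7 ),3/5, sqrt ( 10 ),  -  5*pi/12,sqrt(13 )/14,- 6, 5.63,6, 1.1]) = [ -6, - 5*pi/12,  sqrt (13 )/14,3/5,1.1,2,sqrt ( 10 ),5.63, 6  ,  7*sqrt( 7) ]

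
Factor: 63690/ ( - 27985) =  - 66/29 = - 2^1*3^1 * 11^1 * 29^ ( - 1)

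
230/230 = 1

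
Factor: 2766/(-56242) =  - 3/61 = - 3^1* 61^(  -  1) 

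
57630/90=640 + 1/3 = 640.33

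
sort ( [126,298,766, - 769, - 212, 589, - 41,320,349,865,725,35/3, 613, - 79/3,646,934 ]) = [ - 769,  -  212,-41,-79/3, 35/3, 126,298,320,349, 589,613,646, 725, 766,  865,934] 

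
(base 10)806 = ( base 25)176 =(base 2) 1100100110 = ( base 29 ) RN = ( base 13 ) 4a0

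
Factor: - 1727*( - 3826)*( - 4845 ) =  - 32013347190 = -2^1*3^1*5^1 * 11^1*17^1*19^1*157^1* 1913^1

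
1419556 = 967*1468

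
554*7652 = 4239208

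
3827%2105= 1722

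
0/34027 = 0 = 0.00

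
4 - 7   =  -3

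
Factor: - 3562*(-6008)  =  2^4*13^1*137^1 * 751^1 =21400496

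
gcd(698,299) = 1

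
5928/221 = 456/17 = 26.82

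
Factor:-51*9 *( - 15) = 6885 =3^4 * 5^1*17^1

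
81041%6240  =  6161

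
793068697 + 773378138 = 1566446835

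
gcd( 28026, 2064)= 6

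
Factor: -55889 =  - 55889^1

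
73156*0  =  0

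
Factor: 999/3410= 2^( - 1)*3^3*5^( - 1)*11^( -1)*31^( - 1)*37^1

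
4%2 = 0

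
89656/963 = 89656/963 = 93.10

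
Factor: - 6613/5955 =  - 3^( - 1 )*5^( - 1) * 17^1*389^1*397^( - 1) 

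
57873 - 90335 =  - 32462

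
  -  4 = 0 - 4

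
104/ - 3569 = -1 + 3465/3569=- 0.03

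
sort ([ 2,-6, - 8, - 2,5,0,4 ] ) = [ - 8,-6, - 2, 0,2, 4,5]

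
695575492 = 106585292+588990200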